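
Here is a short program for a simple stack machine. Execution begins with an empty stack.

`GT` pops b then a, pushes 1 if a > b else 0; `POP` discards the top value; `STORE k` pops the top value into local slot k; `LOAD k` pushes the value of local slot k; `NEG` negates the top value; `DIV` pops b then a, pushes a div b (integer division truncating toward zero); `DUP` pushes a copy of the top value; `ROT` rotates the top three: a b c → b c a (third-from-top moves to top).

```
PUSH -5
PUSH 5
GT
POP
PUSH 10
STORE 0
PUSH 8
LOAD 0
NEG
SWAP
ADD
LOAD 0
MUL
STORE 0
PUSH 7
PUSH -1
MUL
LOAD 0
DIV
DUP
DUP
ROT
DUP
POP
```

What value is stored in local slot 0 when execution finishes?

-20

PUSH -5 → [-5]
PUSH 5  → [-5, 5]
GT      → [0]
POP     → []
PUSH 10 → [10]
STORE 0 → []
PUSH 8  → [8]
LOAD 0  → [8, 10]
NEG     → [8, -10]
SWAP    → [-10, 8]
ADD     → [-2]
LOAD 0  → [-2, 10]
MUL     → [-20]
STORE 0 → []
PUSH 7  → [7]
PUSH -1 → [7, -1]
MUL     → [-7]
LOAD 0  → [-7, -20]
DIV     → [0]
DUP     → [0, 0]
DUP     → [0, 0, 0]
ROT     → [0, 0, 0]
DUP     → [0, 0, 0, 0]
POP     → [0, 0, 0]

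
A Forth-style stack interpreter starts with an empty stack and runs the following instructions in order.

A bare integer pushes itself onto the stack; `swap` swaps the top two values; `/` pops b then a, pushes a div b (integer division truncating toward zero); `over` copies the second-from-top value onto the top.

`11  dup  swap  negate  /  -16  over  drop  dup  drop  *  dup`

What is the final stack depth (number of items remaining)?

2

11     → 11
dup    → 11 11
swap   → 11 11
negate → 11 -11
/      → -1
-16    → -1 -16
over   → -1 -16 -1
drop   → -1 -16
dup    → -1 -16 -16
drop   → -1 -16
*      → 16
dup    → 16 16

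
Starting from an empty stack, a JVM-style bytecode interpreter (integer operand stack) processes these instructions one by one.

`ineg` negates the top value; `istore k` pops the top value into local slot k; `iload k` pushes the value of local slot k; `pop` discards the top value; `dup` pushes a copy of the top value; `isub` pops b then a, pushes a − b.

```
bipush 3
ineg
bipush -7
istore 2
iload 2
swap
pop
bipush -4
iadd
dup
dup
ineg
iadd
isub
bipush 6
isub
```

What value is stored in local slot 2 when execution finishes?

-7

bipush 3  → 3
ineg      → -3
bipush -7 → -3 -7
istore 2  → -3
iload 2   → -3 -7
swap      → -7 -3
pop       → -7
bipush -4 → -7 -4
iadd      → -11
dup       → -11 -11
dup       → -11 -11 -11
ineg      → -11 -11 11
iadd      → -11 0
isub      → -11
bipush 6  → -11 6
isub      → -17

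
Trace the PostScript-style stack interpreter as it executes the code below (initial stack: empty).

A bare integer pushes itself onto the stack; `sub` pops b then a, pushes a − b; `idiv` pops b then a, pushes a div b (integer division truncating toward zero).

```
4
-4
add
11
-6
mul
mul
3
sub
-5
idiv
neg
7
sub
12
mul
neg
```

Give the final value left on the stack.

84

4    : [4]
-4   : [4, -4]
add  : [0]
11   : [0, 11]
-6   : [0, 11, -6]
mul  : [0, -66]
mul  : [0]
3    : [0, 3]
sub  : [-3]
-5   : [-3, -5]
idiv : [0]
neg  : [0]
7    : [0, 7]
sub  : [-7]
12   : [-7, 12]
mul  : [-84]
neg  : [84]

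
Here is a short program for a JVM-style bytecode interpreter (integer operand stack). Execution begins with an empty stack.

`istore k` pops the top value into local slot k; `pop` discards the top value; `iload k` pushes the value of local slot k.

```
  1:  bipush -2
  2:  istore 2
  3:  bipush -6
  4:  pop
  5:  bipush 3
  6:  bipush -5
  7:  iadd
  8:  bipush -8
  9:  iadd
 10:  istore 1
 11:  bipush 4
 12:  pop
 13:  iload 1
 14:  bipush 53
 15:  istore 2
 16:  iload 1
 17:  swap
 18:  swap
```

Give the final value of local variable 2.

53

bipush -2  -2
istore 2   (empty)
bipush -6  -6
pop        (empty)
bipush 3   3
bipush -5  3 -5
iadd       -2
bipush -8  -2 -8
iadd       -10
istore 1   (empty)
bipush 4   4
pop        (empty)
iload 1    -10
bipush 53  -10 53
istore 2   -10
iload 1    -10 -10
swap       -10 -10
swap       -10 -10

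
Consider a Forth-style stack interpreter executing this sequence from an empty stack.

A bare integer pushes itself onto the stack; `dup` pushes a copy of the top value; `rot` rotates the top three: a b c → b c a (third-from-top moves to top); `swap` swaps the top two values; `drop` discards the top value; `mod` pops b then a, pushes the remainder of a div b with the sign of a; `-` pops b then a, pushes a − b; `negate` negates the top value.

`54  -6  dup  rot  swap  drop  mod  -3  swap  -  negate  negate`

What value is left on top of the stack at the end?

3

54     : [54]
-6     : [54, -6]
dup    : [54, -6, -6]
rot    : [-6, -6, 54]
swap   : [-6, 54, -6]
drop   : [-6, 54]
mod    : [-6]
-3     : [-6, -3]
swap   : [-3, -6]
-      : [3]
negate : [-3]
negate : [3]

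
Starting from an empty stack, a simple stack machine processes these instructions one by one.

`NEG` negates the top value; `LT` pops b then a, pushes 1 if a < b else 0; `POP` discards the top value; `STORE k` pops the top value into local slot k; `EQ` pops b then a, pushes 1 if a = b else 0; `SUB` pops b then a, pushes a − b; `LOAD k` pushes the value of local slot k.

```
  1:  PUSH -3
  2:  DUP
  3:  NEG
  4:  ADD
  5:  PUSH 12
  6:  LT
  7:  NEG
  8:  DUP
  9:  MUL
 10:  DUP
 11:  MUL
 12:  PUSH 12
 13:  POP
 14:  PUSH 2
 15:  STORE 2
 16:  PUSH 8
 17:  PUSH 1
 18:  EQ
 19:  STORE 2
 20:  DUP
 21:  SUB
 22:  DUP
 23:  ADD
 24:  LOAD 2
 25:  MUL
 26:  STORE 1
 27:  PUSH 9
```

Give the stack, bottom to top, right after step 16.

[1, 8]

PUSH -3 -> -3
DUP     -> -3 -3
NEG     -> -3 3
ADD     -> 0
PUSH 12 -> 0 12
LT      -> 1
NEG     -> -1
DUP     -> -1 -1
MUL     -> 1
DUP     -> 1 1
MUL     -> 1
PUSH 12 -> 1 12
POP     -> 1
PUSH 2  -> 1 2
STORE 2 -> 1
PUSH 8  -> 1 8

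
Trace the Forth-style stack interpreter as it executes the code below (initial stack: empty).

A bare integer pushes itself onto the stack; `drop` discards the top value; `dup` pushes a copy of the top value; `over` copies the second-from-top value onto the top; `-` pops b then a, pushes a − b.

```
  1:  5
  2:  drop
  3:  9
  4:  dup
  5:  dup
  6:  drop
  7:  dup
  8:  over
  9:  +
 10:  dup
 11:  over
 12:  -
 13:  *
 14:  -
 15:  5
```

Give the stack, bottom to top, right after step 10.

[9, 9, 18, 18]

5    : 5
drop : (empty)
9    : 9
dup  : 9 9
dup  : 9 9 9
drop : 9 9
dup  : 9 9 9
over : 9 9 9 9
+    : 9 9 18
dup  : 9 9 18 18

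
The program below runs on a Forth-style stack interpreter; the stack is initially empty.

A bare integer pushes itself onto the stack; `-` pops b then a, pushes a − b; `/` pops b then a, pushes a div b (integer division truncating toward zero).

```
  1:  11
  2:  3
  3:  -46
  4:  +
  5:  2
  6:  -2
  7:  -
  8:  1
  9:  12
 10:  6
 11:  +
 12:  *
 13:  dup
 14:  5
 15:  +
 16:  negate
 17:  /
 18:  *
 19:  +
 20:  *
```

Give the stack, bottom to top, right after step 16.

[11, -43, 4, 18, -23]

11      11
3       11 3
-46     11 3 -46
+       11 -43
2       11 -43 2
-2      11 -43 2 -2
-       11 -43 4
1       11 -43 4 1
12      11 -43 4 1 12
6       11 -43 4 1 12 6
+       11 -43 4 1 18
*       11 -43 4 18
dup     11 -43 4 18 18
5       11 -43 4 18 18 5
+       11 -43 4 18 23
negate  11 -43 4 18 -23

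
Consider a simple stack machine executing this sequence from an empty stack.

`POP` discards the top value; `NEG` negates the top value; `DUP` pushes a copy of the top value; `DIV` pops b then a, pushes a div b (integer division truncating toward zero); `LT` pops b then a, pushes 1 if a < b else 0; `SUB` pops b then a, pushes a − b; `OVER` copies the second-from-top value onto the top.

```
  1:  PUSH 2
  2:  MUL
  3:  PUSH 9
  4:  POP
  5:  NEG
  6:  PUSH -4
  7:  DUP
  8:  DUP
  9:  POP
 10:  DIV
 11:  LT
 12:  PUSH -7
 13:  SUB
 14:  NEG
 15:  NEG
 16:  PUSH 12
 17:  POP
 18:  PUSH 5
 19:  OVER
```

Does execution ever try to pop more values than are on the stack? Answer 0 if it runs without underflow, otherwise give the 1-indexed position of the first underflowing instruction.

PUSH 2 → [2]
MUL  — needs 2 operands, stack has 1 → underflow

2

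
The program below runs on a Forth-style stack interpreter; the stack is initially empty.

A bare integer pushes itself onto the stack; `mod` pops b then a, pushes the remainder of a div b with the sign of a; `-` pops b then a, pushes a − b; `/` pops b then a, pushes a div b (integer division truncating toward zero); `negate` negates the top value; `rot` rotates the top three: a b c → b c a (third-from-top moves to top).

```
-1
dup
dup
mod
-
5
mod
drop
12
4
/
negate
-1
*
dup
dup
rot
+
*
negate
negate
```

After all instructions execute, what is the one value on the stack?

18

-1     : -1
dup    : -1 -1
dup    : -1 -1 -1
mod    : -1 0
-      : -1
5      : -1 5
mod    : -1
drop   : (empty)
12     : 12
4      : 12 4
/      : 3
negate : -3
-1     : -3 -1
*      : 3
dup    : 3 3
dup    : 3 3 3
rot    : 3 3 3
+      : 3 6
*      : 18
negate : -18
negate : 18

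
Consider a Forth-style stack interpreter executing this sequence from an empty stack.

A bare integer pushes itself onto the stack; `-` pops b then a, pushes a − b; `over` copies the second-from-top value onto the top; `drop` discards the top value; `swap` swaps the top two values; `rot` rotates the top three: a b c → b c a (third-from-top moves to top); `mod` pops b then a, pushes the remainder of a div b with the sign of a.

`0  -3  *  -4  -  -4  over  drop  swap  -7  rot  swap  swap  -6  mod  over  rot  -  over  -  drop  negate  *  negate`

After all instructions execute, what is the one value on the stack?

-16

0       0
-3      0 -3
*       0
-4      0 -4
-       4
-4      4 -4
over    4 -4 4
drop    4 -4
swap    -4 4
-7      -4 4 -7
rot     4 -7 -4
swap    4 -4 -7
swap    4 -7 -4
-6      4 -7 -4 -6
mod     4 -7 -4
over    4 -7 -4 -7
rot     4 -4 -7 -7
-       4 -4 0
over    4 -4 0 -4
-       4 -4 4
drop    4 -4
negate  4 4
*       16
negate  -16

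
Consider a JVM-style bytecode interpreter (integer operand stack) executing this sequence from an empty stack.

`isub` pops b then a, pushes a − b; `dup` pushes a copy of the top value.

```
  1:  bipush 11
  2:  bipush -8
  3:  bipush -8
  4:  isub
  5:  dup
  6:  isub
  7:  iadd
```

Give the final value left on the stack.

bipush 11  11
bipush -8  11 -8
bipush -8  11 -8 -8
isub       11 0
dup        11 0 0
isub       11 0
iadd       11

11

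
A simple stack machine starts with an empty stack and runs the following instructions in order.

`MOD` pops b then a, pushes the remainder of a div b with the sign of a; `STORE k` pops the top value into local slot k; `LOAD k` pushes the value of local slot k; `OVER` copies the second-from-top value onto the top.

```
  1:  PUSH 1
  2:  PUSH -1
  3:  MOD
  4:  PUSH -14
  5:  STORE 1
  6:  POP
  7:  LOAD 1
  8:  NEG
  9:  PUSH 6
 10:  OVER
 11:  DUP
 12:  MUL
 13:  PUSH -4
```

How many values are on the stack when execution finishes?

PUSH 1   → [1]
PUSH -1  → [1, -1]
MOD      → [0]
PUSH -14 → [0, -14]
STORE 1  → [0]
POP      → []
LOAD 1   → [-14]
NEG      → [14]
PUSH 6   → [14, 6]
OVER     → [14, 6, 14]
DUP      → [14, 6, 14, 14]
MUL      → [14, 6, 196]
PUSH -4  → [14, 6, 196, -4]

4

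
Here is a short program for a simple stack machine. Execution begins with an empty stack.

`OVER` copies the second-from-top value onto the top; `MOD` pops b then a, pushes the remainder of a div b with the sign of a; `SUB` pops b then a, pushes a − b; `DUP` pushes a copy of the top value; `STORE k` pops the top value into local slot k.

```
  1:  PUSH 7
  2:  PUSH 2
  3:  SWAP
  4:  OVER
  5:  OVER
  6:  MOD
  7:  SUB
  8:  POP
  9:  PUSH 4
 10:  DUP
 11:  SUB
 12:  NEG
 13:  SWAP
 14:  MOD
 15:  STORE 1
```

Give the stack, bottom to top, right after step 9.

[2, 4]

PUSH 7 → 7
PUSH 2 → 7 2
SWAP   → 2 7
OVER   → 2 7 2
OVER   → 2 7 2 7
MOD    → 2 7 2
SUB    → 2 5
POP    → 2
PUSH 4 → 2 4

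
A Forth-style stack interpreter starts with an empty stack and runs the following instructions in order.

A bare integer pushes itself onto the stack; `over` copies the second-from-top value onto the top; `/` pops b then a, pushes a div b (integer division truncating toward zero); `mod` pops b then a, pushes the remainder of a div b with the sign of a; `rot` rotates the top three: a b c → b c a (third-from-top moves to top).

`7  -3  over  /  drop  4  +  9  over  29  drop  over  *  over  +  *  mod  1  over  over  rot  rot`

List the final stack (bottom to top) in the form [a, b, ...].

[11, 1, 1, 11]

7    : 7
-3   : 7 -3
over : 7 -3 7
/    : 7 0
drop : 7
4    : 7 4
+    : 11
9    : 11 9
over : 11 9 11
29   : 11 9 11 29
drop : 11 9 11
over : 11 9 11 9
*    : 11 9 99
over : 11 9 99 9
+    : 11 9 108
*    : 11 972
mod  : 11
1    : 11 1
over : 11 1 11
over : 11 1 11 1
rot  : 11 11 1 1
rot  : 11 1 1 11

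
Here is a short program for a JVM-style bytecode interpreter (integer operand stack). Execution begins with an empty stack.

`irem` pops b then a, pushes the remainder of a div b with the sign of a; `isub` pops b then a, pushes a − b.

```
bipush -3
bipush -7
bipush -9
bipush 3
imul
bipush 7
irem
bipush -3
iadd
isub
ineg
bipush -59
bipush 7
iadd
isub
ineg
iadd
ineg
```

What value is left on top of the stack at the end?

bipush -3   [-3]
bipush -7   [-3, -7]
bipush -9   [-3, -7, -9]
bipush 3    [-3, -7, -9, 3]
imul        [-3, -7, -27]
bipush 7    [-3, -7, -27, 7]
irem        [-3, -7, -6]
bipush -3   [-3, -7, -6, -3]
iadd        [-3, -7, -9]
isub        [-3, 2]
ineg        [-3, -2]
bipush -59  [-3, -2, -59]
bipush 7    [-3, -2, -59, 7]
iadd        [-3, -2, -52]
isub        [-3, 50]
ineg        [-3, -50]
iadd        [-53]
ineg        [53]

53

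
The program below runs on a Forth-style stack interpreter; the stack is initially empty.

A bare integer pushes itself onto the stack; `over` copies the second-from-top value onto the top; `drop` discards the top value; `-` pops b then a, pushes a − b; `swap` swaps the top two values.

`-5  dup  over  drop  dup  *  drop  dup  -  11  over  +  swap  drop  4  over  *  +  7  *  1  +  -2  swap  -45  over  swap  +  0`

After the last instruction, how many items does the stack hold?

-5   → -5
dup  → -5 -5
over → -5 -5 -5
drop → -5 -5
dup  → -5 -5 -5
*    → -5 25
drop → -5
dup  → -5 -5
-    → 0
11   → 0 11
over → 0 11 0
+    → 0 11
swap → 11 0
drop → 11
4    → 11 4
over → 11 4 11
*    → 11 44
+    → 55
7    → 55 7
*    → 385
1    → 385 1
+    → 386
-2   → 386 -2
swap → -2 386
-45  → -2 386 -45
over → -2 386 -45 386
swap → -2 386 386 -45
+    → -2 386 341
0    → -2 386 341 0

4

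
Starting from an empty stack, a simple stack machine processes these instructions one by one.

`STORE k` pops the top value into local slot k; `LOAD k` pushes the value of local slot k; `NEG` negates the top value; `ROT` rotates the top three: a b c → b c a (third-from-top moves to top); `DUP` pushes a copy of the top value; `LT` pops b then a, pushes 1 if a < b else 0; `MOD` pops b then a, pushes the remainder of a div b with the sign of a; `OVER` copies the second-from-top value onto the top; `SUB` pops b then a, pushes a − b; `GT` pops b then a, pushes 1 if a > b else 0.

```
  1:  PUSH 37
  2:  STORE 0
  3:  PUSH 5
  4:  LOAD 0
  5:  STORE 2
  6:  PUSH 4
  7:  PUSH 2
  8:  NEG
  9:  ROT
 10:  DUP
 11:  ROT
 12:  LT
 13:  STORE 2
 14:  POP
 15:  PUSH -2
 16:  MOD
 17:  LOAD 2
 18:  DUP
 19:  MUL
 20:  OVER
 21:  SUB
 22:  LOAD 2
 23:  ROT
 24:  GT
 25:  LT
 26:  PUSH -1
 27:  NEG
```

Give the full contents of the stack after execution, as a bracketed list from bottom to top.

PUSH 37  [37]
STORE 0  []
PUSH 5   [5]
LOAD 0   [5, 37]
STORE 2  [5]
PUSH 4   [5, 4]
PUSH 2   [5, 4, 2]
NEG      [5, 4, -2]
ROT      [4, -2, 5]
DUP      [4, -2, 5, 5]
ROT      [4, 5, 5, -2]
LT       [4, 5, 0]
STORE 2  [4, 5]
POP      [4]
PUSH -2  [4, -2]
MOD      [0]
LOAD 2   [0, 0]
DUP      [0, 0, 0]
MUL      [0, 0]
OVER     [0, 0, 0]
SUB      [0, 0]
LOAD 2   [0, 0, 0]
ROT      [0, 0, 0]
GT       [0, 0]
LT       [0]
PUSH -1  [0, -1]
NEG      [0, 1]

[0, 1]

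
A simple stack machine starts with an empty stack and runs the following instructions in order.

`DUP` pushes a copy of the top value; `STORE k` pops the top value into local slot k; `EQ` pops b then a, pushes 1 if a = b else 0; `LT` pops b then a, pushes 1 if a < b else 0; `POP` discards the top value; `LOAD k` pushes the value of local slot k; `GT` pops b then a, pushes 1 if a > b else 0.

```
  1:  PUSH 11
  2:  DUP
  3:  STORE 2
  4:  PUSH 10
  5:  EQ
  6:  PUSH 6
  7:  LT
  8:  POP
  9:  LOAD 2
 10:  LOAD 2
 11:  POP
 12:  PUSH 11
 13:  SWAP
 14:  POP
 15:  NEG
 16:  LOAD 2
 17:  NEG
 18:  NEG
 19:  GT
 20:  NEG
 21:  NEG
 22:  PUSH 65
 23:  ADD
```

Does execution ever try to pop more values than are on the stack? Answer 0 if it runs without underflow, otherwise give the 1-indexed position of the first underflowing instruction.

PUSH 11 → [11]
DUP     → [11, 11]
STORE 2 → [11]
PUSH 10 → [11, 10]
EQ      → [0]
PUSH 6  → [0, 6]
LT      → [1]
POP     → []
LOAD 2  → [11]
LOAD 2  → [11, 11]
POP     → [11]
PUSH 11 → [11, 11]
SWAP    → [11, 11]
POP     → [11]
NEG     → [-11]
LOAD 2  → [-11, 11]
NEG     → [-11, -11]
NEG     → [-11, 11]
GT      → [0]
NEG     → [0]
NEG     → [0]
PUSH 65 → [0, 65]
ADD     → [65]

0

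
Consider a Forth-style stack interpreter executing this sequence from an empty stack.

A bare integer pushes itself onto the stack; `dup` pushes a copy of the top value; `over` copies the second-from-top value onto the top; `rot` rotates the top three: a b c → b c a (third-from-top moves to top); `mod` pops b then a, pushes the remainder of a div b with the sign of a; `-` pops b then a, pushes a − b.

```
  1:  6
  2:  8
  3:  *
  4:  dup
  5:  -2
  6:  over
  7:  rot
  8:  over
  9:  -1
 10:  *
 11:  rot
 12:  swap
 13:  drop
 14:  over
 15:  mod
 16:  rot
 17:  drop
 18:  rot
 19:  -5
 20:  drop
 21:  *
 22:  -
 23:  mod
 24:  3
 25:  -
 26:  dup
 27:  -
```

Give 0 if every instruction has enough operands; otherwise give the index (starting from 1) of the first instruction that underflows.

6    → [6]
8    → [6, 8]
*    → [48]
dup  → [48, 48]
-2   → [48, 48, -2]
over → [48, 48, -2, 48]
rot  → [48, -2, 48, 48]
over → [48, -2, 48, 48, 48]
-1   → [48, -2, 48, 48, 48, -1]
*    → [48, -2, 48, 48, -48]
rot  → [48, -2, 48, -48, 48]
swap → [48, -2, 48, 48, -48]
drop → [48, -2, 48, 48]
over → [48, -2, 48, 48, 48]
mod  → [48, -2, 48, 0]
rot  → [48, 48, 0, -2]
drop → [48, 48, 0]
rot  → [48, 0, 48]
-5   → [48, 0, 48, -5]
drop → [48, 0, 48]
*    → [48, 0]
-    → [48]
mod  — needs 2 operands, stack has 1 → underflow

23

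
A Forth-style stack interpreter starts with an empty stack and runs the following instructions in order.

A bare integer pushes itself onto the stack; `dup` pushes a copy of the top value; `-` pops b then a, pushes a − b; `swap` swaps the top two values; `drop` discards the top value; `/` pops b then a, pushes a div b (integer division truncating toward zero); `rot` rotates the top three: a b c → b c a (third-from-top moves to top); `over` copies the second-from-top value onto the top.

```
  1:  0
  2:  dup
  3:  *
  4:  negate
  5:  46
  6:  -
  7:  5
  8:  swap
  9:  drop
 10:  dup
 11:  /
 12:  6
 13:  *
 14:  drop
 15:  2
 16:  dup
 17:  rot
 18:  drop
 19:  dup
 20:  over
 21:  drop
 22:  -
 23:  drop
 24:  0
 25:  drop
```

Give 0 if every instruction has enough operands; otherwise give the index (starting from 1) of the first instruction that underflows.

0      → [0]
dup    → [0, 0]
*      → [0]
negate → [0]
46     → [0, 46]
-      → [-46]
5      → [-46, 5]
swap   → [5, -46]
drop   → [5]
dup    → [5, 5]
/      → [1]
6      → [1, 6]
*      → [6]
drop   → []
2      → [2]
dup    → [2, 2]
rot  — needs 3 operands, stack has 2 → underflow

17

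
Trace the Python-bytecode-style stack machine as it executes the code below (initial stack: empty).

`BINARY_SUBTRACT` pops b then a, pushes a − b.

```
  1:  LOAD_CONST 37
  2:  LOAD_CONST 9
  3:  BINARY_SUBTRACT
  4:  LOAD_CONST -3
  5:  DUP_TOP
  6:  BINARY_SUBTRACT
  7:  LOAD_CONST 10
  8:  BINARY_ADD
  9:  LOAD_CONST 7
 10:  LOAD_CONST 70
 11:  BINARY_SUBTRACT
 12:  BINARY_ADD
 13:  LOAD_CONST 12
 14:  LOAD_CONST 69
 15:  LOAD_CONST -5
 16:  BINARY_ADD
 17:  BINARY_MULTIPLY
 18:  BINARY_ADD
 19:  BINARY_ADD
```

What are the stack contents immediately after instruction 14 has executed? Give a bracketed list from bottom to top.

[28, -53, 12, 69]

LOAD_CONST 37    37
LOAD_CONST 9     37 9
BINARY_SUBTRACT  28
LOAD_CONST -3    28 -3
DUP_TOP          28 -3 -3
BINARY_SUBTRACT  28 0
LOAD_CONST 10    28 0 10
BINARY_ADD       28 10
LOAD_CONST 7     28 10 7
LOAD_CONST 70    28 10 7 70
BINARY_SUBTRACT  28 10 -63
BINARY_ADD       28 -53
LOAD_CONST 12    28 -53 12
LOAD_CONST 69    28 -53 12 69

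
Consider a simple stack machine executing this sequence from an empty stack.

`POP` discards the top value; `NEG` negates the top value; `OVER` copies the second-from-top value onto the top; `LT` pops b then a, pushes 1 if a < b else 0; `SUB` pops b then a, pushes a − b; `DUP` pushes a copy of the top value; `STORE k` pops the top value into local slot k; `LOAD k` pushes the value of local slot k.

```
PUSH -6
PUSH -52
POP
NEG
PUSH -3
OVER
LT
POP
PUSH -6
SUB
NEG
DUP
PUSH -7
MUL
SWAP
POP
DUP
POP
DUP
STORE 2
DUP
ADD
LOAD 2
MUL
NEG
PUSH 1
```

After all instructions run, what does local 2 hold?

84

PUSH -6  → -6
PUSH -52 → -6 -52
POP      → -6
NEG      → 6
PUSH -3  → 6 -3
OVER     → 6 -3 6
LT       → 6 1
POP      → 6
PUSH -6  → 6 -6
SUB      → 12
NEG      → -12
DUP      → -12 -12
PUSH -7  → -12 -12 -7
MUL      → -12 84
SWAP     → 84 -12
POP      → 84
DUP      → 84 84
POP      → 84
DUP      → 84 84
STORE 2  → 84
DUP      → 84 84
ADD      → 168
LOAD 2   → 168 84
MUL      → 14112
NEG      → -14112
PUSH 1   → -14112 1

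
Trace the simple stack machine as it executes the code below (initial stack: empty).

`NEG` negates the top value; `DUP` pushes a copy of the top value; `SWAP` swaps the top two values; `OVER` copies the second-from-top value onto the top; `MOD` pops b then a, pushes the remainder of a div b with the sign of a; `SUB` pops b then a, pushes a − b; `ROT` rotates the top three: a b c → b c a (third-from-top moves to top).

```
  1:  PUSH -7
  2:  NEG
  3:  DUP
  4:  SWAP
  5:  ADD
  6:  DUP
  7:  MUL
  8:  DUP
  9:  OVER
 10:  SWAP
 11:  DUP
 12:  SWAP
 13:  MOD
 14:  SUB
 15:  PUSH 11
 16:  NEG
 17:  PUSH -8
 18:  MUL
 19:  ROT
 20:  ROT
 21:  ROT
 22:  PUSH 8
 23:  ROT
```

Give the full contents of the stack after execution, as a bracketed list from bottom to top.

PUSH -7 -> [-7]
NEG     -> [7]
DUP     -> [7, 7]
SWAP    -> [7, 7]
ADD     -> [14]
DUP     -> [14, 14]
MUL     -> [196]
DUP     -> [196, 196]
OVER    -> [196, 196, 196]
SWAP    -> [196, 196, 196]
DUP     -> [196, 196, 196, 196]
SWAP    -> [196, 196, 196, 196]
MOD     -> [196, 196, 0]
SUB     -> [196, 196]
PUSH 11 -> [196, 196, 11]
NEG     -> [196, 196, -11]
PUSH -8 -> [196, 196, -11, -8]
MUL     -> [196, 196, 88]
ROT     -> [196, 88, 196]
ROT     -> [88, 196, 196]
ROT     -> [196, 196, 88]
PUSH 8  -> [196, 196, 88, 8]
ROT     -> [196, 88, 8, 196]

[196, 88, 8, 196]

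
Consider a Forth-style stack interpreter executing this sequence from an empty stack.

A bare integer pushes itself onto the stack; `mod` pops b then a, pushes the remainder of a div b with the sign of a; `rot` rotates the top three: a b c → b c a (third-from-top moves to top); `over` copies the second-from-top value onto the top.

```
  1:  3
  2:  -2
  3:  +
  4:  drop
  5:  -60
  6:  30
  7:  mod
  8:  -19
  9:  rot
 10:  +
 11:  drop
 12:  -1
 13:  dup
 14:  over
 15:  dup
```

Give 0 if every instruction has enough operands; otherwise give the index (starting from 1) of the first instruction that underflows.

3    : 3
-2   : 3 -2
+    : 1
drop : (empty)
-60  : -60
30   : -60 30
mod  : 0
-19  : 0 -19
rot  — needs 3 operands, stack has 2 → underflow

9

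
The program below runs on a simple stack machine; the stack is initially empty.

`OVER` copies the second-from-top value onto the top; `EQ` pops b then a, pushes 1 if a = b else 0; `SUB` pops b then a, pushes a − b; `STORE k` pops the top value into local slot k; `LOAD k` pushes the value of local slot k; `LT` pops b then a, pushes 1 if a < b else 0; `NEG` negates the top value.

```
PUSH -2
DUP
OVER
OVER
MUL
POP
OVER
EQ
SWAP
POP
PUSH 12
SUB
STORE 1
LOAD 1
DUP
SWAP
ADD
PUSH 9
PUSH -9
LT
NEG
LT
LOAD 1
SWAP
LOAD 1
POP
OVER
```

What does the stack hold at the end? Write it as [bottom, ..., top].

PUSH -2 -> -2
DUP     -> -2 -2
OVER    -> -2 -2 -2
OVER    -> -2 -2 -2 -2
MUL     -> -2 -2 4
POP     -> -2 -2
OVER    -> -2 -2 -2
EQ      -> -2 1
SWAP    -> 1 -2
POP     -> 1
PUSH 12 -> 1 12
SUB     -> -11
STORE 1 -> (empty)
LOAD 1  -> -11
DUP     -> -11 -11
SWAP    -> -11 -11
ADD     -> -22
PUSH 9  -> -22 9
PUSH -9 -> -22 9 -9
LT      -> -22 0
NEG     -> -22 0
LT      -> 1
LOAD 1  -> 1 -11
SWAP    -> -11 1
LOAD 1  -> -11 1 -11
POP     -> -11 1
OVER    -> -11 1 -11

[-11, 1, -11]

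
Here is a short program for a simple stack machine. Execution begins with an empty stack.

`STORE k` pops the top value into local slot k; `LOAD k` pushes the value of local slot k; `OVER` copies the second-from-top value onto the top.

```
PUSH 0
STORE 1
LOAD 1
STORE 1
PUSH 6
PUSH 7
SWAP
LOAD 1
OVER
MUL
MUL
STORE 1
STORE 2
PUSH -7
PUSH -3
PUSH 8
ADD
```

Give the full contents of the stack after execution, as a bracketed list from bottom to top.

[-7, 5]

PUSH 0   0
STORE 1  (empty)
LOAD 1   0
STORE 1  (empty)
PUSH 6   6
PUSH 7   6 7
SWAP     7 6
LOAD 1   7 6 0
OVER     7 6 0 6
MUL      7 6 0
MUL      7 0
STORE 1  7
STORE 2  (empty)
PUSH -7  -7
PUSH -3  -7 -3
PUSH 8   -7 -3 8
ADD      -7 5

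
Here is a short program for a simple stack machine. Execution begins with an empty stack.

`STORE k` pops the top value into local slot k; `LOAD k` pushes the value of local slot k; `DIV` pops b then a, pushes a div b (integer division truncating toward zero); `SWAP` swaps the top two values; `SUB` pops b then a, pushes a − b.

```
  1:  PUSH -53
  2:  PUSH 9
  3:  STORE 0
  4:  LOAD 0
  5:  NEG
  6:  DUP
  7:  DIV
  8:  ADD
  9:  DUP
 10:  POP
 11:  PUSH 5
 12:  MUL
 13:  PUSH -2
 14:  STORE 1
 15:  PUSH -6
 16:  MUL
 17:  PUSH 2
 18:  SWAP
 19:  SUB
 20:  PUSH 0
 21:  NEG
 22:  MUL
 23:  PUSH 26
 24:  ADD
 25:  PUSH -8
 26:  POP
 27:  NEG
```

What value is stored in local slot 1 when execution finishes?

-2

PUSH -53 : [-53]
PUSH 9   : [-53, 9]
STORE 0  : [-53]
LOAD 0   : [-53, 9]
NEG      : [-53, -9]
DUP      : [-53, -9, -9]
DIV      : [-53, 1]
ADD      : [-52]
DUP      : [-52, -52]
POP      : [-52]
PUSH 5   : [-52, 5]
MUL      : [-260]
PUSH -2  : [-260, -2]
STORE 1  : [-260]
PUSH -6  : [-260, -6]
MUL      : [1560]
PUSH 2   : [1560, 2]
SWAP     : [2, 1560]
SUB      : [-1558]
PUSH 0   : [-1558, 0]
NEG      : [-1558, 0]
MUL      : [0]
PUSH 26  : [0, 26]
ADD      : [26]
PUSH -8  : [26, -8]
POP      : [26]
NEG      : [-26]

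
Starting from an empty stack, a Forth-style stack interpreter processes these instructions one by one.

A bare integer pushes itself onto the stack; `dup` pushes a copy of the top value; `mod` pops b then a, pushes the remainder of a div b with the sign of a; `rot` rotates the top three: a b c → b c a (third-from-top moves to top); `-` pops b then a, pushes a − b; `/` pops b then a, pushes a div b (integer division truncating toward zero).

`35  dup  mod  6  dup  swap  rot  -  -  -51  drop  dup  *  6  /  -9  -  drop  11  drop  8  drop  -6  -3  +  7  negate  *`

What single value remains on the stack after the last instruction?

35     : [35]
dup    : [35, 35]
mod    : [0]
6      : [0, 6]
dup    : [0, 6, 6]
swap   : [0, 6, 6]
rot    : [6, 6, 0]
-      : [6, 6]
-      : [0]
-51    : [0, -51]
drop   : [0]
dup    : [0, 0]
*      : [0]
6      : [0, 6]
/      : [0]
-9     : [0, -9]
-      : [9]
drop   : []
11     : [11]
drop   : []
8      : [8]
drop   : []
-6     : [-6]
-3     : [-6, -3]
+      : [-9]
7      : [-9, 7]
negate : [-9, -7]
*      : [63]

63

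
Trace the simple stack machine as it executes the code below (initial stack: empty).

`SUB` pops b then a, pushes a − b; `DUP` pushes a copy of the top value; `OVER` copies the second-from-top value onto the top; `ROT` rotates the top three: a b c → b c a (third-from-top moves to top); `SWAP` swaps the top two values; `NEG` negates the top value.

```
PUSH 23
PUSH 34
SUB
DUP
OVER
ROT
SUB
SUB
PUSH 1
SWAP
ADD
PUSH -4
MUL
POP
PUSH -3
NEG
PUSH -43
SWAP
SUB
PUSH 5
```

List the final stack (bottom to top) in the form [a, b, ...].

[-46, 5]

PUSH 23  : 23
PUSH 34  : 23 34
SUB      : -11
DUP      : -11 -11
OVER     : -11 -11 -11
ROT      : -11 -11 -11
SUB      : -11 0
SUB      : -11
PUSH 1   : -11 1
SWAP     : 1 -11
ADD      : -10
PUSH -4  : -10 -4
MUL      : 40
POP      : (empty)
PUSH -3  : -3
NEG      : 3
PUSH -43 : 3 -43
SWAP     : -43 3
SUB      : -46
PUSH 5   : -46 5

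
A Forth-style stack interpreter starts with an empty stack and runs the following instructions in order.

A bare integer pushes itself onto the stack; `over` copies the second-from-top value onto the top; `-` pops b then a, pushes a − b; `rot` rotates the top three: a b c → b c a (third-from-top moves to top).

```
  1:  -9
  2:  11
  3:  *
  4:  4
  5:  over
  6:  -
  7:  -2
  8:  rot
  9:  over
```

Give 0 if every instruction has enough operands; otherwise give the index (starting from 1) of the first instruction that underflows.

-9   → [-9]
11   → [-9, 11]
*    → [-99]
4    → [-99, 4]
over → [-99, 4, -99]
-    → [-99, 103]
-2   → [-99, 103, -2]
rot  → [103, -2, -99]
over → [103, -2, -99, -2]

0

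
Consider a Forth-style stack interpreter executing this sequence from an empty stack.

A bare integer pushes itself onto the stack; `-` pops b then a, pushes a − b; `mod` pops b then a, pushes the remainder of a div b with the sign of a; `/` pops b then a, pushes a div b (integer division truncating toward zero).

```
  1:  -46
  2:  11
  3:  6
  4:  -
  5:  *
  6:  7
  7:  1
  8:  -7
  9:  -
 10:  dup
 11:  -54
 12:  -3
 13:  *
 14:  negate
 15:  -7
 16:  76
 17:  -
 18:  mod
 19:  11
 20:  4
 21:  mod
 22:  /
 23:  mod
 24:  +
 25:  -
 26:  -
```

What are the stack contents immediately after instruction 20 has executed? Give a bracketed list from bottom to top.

[-230, 7, 8, 8, -79, 11, 4]

-46    -> [-46]
11     -> [-46, 11]
6      -> [-46, 11, 6]
-      -> [-46, 5]
*      -> [-230]
7      -> [-230, 7]
1      -> [-230, 7, 1]
-7     -> [-230, 7, 1, -7]
-      -> [-230, 7, 8]
dup    -> [-230, 7, 8, 8]
-54    -> [-230, 7, 8, 8, -54]
-3     -> [-230, 7, 8, 8, -54, -3]
*      -> [-230, 7, 8, 8, 162]
negate -> [-230, 7, 8, 8, -162]
-7     -> [-230, 7, 8, 8, -162, -7]
76     -> [-230, 7, 8, 8, -162, -7, 76]
-      -> [-230, 7, 8, 8, -162, -83]
mod    -> [-230, 7, 8, 8, -79]
11     -> [-230, 7, 8, 8, -79, 11]
4      -> [-230, 7, 8, 8, -79, 11, 4]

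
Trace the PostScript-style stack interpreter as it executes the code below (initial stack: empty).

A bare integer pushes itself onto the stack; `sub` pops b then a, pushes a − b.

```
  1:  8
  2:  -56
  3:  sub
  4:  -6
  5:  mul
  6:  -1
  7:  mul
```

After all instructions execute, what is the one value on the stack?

384

8   → [8]
-56 → [8, -56]
sub → [64]
-6  → [64, -6]
mul → [-384]
-1  → [-384, -1]
mul → [384]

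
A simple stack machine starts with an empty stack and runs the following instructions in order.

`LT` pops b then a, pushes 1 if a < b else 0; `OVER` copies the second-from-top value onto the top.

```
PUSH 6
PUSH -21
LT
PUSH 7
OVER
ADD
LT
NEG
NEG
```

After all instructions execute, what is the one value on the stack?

1

PUSH 6    6
PUSH -21  6 -21
LT        0
PUSH 7    0 7
OVER      0 7 0
ADD       0 7
LT        1
NEG       -1
NEG       1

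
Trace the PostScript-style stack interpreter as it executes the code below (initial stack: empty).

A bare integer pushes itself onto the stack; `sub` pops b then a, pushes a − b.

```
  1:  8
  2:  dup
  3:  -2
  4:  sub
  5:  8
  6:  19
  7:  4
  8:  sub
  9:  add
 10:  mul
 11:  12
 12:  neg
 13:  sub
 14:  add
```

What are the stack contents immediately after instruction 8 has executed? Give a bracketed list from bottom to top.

8   → 8
dup → 8 8
-2  → 8 8 -2
sub → 8 10
8   → 8 10 8
19  → 8 10 8 19
4   → 8 10 8 19 4
sub → 8 10 8 15

[8, 10, 8, 15]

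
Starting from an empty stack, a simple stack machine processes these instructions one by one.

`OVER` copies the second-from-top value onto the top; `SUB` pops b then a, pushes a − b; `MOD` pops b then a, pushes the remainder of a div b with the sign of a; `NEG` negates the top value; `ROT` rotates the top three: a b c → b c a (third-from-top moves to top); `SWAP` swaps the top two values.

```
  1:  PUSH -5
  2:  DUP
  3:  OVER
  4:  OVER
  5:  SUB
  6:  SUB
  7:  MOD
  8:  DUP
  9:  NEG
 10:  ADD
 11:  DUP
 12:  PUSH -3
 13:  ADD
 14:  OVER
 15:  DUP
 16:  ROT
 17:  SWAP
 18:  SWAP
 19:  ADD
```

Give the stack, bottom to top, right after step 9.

PUSH -5 -> -5
DUP     -> -5 -5
OVER    -> -5 -5 -5
OVER    -> -5 -5 -5 -5
SUB     -> -5 -5 0
SUB     -> -5 -5
MOD     -> 0
DUP     -> 0 0
NEG     -> 0 0

[0, 0]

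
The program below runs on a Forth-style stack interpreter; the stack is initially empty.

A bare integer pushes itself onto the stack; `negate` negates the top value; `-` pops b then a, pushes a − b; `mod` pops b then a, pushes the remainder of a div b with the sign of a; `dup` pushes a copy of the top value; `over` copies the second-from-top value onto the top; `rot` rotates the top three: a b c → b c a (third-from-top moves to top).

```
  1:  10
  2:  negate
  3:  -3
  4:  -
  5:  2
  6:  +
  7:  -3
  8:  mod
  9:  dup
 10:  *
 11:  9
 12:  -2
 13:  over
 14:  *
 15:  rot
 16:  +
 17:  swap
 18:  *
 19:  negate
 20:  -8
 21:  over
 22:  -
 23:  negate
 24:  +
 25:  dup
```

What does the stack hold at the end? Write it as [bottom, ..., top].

10     → 10
negate → -10
-3     → -10 -3
-      → -7
2      → -7 2
+      → -5
-3     → -5 -3
mod    → -2
dup    → -2 -2
*      → 4
9      → 4 9
-2     → 4 9 -2
over   → 4 9 -2 9
*      → 4 9 -18
rot    → 9 -18 4
+      → 9 -14
swap   → -14 9
*      → -126
negate → 126
-8     → 126 -8
over   → 126 -8 126
-      → 126 -134
negate → 126 134
+      → 260
dup    → 260 260

[260, 260]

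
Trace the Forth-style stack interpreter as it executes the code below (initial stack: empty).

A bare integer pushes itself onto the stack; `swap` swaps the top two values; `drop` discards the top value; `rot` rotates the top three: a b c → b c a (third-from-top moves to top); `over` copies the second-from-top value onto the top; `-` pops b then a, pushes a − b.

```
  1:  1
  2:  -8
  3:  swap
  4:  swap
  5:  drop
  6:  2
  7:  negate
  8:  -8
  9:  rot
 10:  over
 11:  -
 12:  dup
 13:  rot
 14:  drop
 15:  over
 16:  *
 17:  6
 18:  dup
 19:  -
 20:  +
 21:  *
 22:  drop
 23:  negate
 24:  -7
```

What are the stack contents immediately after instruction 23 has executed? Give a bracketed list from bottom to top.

[2]

1      -> 1
-8     -> 1 -8
swap   -> -8 1
swap   -> 1 -8
drop   -> 1
2      -> 1 2
negate -> 1 -2
-8     -> 1 -2 -8
rot    -> -2 -8 1
over   -> -2 -8 1 -8
-      -> -2 -8 9
dup    -> -2 -8 9 9
rot    -> -2 9 9 -8
drop   -> -2 9 9
over   -> -2 9 9 9
*      -> -2 9 81
6      -> -2 9 81 6
dup    -> -2 9 81 6 6
-      -> -2 9 81 0
+      -> -2 9 81
*      -> -2 729
drop   -> -2
negate -> 2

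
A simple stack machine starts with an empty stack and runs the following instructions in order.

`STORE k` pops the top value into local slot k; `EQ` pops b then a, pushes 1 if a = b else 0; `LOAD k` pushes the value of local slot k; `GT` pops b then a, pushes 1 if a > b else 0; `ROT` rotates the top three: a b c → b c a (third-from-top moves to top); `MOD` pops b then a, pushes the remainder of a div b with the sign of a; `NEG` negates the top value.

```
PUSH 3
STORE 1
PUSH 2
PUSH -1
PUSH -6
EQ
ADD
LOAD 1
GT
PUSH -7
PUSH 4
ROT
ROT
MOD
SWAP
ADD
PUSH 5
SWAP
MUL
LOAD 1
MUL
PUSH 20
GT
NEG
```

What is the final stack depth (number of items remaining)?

1

PUSH 3   [3]
STORE 1  []
PUSH 2   [2]
PUSH -1  [2, -1]
PUSH -6  [2, -1, -6]
EQ       [2, 0]
ADD      [2]
LOAD 1   [2, 3]
GT       [0]
PUSH -7  [0, -7]
PUSH 4   [0, -7, 4]
ROT      [-7, 4, 0]
ROT      [4, 0, -7]
MOD      [4, 0]
SWAP     [0, 4]
ADD      [4]
PUSH 5   [4, 5]
SWAP     [5, 4]
MUL      [20]
LOAD 1   [20, 3]
MUL      [60]
PUSH 20  [60, 20]
GT       [1]
NEG      [-1]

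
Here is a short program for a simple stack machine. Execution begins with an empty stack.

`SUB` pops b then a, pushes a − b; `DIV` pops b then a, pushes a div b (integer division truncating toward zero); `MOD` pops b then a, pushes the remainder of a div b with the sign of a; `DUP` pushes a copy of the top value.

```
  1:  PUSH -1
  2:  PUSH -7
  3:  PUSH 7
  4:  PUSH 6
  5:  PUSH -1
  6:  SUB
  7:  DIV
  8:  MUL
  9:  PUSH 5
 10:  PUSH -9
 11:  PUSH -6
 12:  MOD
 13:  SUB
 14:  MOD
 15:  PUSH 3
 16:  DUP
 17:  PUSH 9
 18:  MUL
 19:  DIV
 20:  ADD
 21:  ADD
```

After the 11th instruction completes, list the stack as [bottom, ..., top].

[-1, -7, 5, -9, -6]

PUSH -1 -> [-1]
PUSH -7 -> [-1, -7]
PUSH 7  -> [-1, -7, 7]
PUSH 6  -> [-1, -7, 7, 6]
PUSH -1 -> [-1, -7, 7, 6, -1]
SUB     -> [-1, -7, 7, 7]
DIV     -> [-1, -7, 1]
MUL     -> [-1, -7]
PUSH 5  -> [-1, -7, 5]
PUSH -9 -> [-1, -7, 5, -9]
PUSH -6 -> [-1, -7, 5, -9, -6]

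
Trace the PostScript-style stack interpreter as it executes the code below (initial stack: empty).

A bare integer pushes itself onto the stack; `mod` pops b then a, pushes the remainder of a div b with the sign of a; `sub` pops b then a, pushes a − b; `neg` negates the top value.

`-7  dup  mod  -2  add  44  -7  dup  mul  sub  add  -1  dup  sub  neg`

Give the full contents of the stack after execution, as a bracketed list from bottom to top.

-7  → [-7]
dup → [-7, -7]
mod → [0]
-2  → [0, -2]
add → [-2]
44  → [-2, 44]
-7  → [-2, 44, -7]
dup → [-2, 44, -7, -7]
mul → [-2, 44, 49]
sub → [-2, -5]
add → [-7]
-1  → [-7, -1]
dup → [-7, -1, -1]
sub → [-7, 0]
neg → [-7, 0]

[-7, 0]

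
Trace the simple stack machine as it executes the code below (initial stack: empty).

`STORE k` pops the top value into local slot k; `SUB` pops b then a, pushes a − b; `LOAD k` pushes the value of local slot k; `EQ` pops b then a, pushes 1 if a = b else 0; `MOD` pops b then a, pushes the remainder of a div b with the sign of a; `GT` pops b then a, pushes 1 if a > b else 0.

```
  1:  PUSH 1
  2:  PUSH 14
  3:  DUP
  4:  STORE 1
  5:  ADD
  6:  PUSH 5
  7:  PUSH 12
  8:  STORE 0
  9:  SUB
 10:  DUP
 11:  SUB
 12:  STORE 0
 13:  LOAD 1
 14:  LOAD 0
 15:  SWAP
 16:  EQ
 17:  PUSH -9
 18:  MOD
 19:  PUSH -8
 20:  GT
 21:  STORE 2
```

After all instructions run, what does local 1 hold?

PUSH 1   [1]
PUSH 14  [1, 14]
DUP      [1, 14, 14]
STORE 1  [1, 14]
ADD      [15]
PUSH 5   [15, 5]
PUSH 12  [15, 5, 12]
STORE 0  [15, 5]
SUB      [10]
DUP      [10, 10]
SUB      [0]
STORE 0  []
LOAD 1   [14]
LOAD 0   [14, 0]
SWAP     [0, 14]
EQ       [0]
PUSH -9  [0, -9]
MOD      [0]
PUSH -8  [0, -8]
GT       [1]
STORE 2  []

14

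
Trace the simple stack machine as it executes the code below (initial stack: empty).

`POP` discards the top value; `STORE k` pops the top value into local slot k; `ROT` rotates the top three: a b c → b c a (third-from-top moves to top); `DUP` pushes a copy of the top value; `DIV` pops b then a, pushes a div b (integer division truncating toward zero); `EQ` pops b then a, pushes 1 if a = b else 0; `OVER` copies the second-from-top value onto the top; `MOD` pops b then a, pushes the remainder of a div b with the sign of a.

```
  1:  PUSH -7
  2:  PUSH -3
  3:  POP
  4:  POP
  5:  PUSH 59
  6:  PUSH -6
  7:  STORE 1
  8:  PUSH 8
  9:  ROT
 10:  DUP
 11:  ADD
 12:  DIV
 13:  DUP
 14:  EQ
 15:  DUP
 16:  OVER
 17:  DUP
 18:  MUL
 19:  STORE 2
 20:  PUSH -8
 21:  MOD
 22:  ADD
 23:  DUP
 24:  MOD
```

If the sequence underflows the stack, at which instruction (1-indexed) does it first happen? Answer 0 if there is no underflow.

9

PUSH -7 -> -7
PUSH -3 -> -7 -3
POP     -> -7
POP     -> (empty)
PUSH 59 -> 59
PUSH -6 -> 59 -6
STORE 1 -> 59
PUSH 8  -> 59 8
ROT  — needs 3 operands, stack has 2 → underflow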